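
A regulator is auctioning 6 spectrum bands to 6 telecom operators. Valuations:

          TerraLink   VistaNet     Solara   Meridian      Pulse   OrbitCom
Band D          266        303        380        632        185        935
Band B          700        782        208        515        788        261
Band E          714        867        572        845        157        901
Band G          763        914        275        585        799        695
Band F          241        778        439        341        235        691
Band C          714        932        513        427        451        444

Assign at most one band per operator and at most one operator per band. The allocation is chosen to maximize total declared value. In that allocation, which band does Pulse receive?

Pulse receives Band B.

This is the linear assignment problem.
Optimal: TerraLink→Band G ($763M), VistaNet→Band C ($932M), Solara→Band F ($439M), Meridian→Band E ($845M), Pulse→Band B ($788M), OrbitCom→Band D ($935M) — total 763+932+439+845+788+935 = $4702M.
Max-entry greedy (repeatedly take the single best remaining cell) gives $4650M, worse by 52.
Swapping Pulse↔TerraLink (Pulse→Band G $799M, TerraLink→Band B $700M) loses 52.
Pulse's own top band is Band G ($799M), but forcing Pulse→Band G and reassigning the rest optimally gives only $4650M — worse by 52.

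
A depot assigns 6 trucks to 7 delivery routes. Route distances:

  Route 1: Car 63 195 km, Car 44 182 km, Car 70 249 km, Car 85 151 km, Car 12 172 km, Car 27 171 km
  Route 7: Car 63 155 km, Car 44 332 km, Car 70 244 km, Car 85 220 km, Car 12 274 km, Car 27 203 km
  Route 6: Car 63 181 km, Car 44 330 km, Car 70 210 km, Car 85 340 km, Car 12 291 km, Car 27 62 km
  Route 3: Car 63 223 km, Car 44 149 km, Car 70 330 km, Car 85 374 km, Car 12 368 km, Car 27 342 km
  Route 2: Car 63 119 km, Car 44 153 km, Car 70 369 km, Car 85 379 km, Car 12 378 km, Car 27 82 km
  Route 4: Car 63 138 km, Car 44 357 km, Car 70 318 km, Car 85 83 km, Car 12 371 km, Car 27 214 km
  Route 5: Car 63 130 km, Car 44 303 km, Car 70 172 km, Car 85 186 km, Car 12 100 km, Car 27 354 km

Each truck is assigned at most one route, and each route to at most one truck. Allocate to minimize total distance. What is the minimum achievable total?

Min total: 757 km

This is a one-to-one assignment (minimum-cost bipartite matching).
Optimal: Car 63→Route 2 (119 km), Car 44→Route 3 (149 km), Car 70→Route 7 (244 km), Car 85→Route 4 (83 km), Car 12→Route 5 (100 km), Car 27→Route 6 (62 km) — total 119+149+244+83+100+62 = 757 km.
Column-greedy (each route in turn goes to its cheapest remaining truck) gives 1257 km, worse by 500.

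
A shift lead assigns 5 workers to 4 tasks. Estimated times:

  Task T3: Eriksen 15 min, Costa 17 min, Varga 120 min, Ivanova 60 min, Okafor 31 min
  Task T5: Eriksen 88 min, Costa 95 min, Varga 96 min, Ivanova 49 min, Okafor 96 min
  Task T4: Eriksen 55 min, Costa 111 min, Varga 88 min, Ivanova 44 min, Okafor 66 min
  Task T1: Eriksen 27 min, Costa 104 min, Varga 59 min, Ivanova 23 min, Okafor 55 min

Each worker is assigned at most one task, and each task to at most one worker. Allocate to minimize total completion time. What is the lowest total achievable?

Minimum total: 159 min

Optimal: Costa→Task T3 (17 min), Ivanova→Task T5 (49 min), Okafor→Task T4 (66 min), Eriksen→Task T1 (27 min) — total 17+49+66+27 = 159 min.
Row-greedy (each worker in turn takes its cheapest remaining task) gives 213 min, worse by 54.
Checked against all permutations: 159 min is optimal.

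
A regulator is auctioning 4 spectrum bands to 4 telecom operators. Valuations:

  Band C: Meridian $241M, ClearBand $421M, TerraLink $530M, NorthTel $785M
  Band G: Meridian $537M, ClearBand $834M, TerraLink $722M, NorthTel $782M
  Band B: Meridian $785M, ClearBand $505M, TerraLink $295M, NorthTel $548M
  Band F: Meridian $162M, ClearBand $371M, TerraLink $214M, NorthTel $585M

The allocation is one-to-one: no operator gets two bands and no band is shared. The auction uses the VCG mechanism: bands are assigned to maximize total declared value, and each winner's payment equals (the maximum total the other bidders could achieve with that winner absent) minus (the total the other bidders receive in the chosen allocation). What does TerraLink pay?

Efficient allocation: Meridian→Band B ($785M), ClearBand→Band G ($834M), TerraLink→Band C ($530M), NorthTel→Band F ($585M); total welfare W = $2734M.
TerraLink receives Band C at value $530M, so the others get W − 530 = $2204M.
Without TerraLink: best allocation of the remaining 3 bidders over all 4 bands is Meridian→Band B ($785M), ClearBand→Band G ($834M), NorthTel→Band C ($785M), total $2404M.
VCG payment = (others' best without TerraLink) − (others' welfare with TerraLink) = 2404 − 2204 = $200M.

TerraLink pays $200M.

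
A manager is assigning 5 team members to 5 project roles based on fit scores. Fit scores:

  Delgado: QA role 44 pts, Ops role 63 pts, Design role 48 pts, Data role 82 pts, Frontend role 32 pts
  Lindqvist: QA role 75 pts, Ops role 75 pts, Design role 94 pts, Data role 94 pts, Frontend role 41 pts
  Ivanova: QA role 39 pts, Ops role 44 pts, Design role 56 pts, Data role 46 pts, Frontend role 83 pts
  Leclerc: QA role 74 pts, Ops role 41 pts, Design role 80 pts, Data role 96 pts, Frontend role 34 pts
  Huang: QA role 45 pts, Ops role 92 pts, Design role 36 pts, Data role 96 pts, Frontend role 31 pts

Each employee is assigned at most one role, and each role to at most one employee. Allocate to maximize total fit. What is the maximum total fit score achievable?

Optimal: Delgado→Data role (82 pts), Lindqvist→Design role (94 pts), Ivanova→Frontend role (83 pts), Leclerc→QA role (74 pts), Huang→Ops role (92 pts) — total 82+94+83+74+92 = 425 pts.
Max-entry greedy (repeatedly take the single best remaining cell) gives 409 pts, worse by 16.
Swapping Ivanova↔Lindqvist (Ivanova→Design role 56 pts, Lindqvist→Frontend role 41 pts) loses 80.
No other one-to-one assignment exceeds 425 pts.

Max total: 425 pts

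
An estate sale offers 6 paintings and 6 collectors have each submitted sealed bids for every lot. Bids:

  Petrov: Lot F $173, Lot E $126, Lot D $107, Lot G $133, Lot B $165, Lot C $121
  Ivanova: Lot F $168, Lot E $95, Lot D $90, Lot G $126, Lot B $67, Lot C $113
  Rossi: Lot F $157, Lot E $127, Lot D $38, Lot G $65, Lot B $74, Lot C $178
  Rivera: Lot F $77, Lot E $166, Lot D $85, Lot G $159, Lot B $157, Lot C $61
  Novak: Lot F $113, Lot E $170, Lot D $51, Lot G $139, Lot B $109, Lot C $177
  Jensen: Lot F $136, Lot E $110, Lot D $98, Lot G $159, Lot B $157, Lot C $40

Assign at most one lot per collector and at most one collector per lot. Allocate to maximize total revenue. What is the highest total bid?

Max total: $939

Optimal: Petrov→Lot D ($107), Ivanova→Lot F ($168), Rossi→Lot C ($178), Rivera→Lot G ($159), Novak→Lot E ($170), Jensen→Lot B ($157) — total 107+168+178+159+170+157 = $939.
Row-greedy (each collector in turn takes its best remaining lot) gives $850, worse by 89.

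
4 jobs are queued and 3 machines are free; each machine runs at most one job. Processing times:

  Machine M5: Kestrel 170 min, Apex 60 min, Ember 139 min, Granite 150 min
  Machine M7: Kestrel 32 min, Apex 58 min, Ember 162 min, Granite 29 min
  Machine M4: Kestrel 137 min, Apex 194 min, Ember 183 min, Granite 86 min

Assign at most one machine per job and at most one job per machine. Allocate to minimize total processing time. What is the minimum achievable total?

Min total: 178 min

Optimal: Apex→Machine M5 (60 min), Kestrel→Machine M7 (32 min), Granite→Machine M4 (86 min) — total 60+32+86 = 178 min.
Column-greedy (each machine in turn goes to its cheapest remaining job) gives 226 min, worse by 48.
Swapping Granite↔Apex (Granite→Machine M5 150 min, Apex→Machine M4 194 min) adds 198.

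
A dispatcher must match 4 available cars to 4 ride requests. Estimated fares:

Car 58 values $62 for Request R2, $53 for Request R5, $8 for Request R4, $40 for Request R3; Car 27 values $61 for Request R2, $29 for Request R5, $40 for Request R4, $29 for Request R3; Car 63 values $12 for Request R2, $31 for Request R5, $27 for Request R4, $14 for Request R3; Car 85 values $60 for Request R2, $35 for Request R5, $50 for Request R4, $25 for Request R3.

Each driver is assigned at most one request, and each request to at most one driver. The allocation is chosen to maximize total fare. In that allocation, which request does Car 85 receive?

Car 85 receives Request R4.

Optimal: Car 58→Request R3 ($40), Car 27→Request R2 ($61), Car 63→Request R5 ($31), Car 85→Request R4 ($50) — total 40+61+31+50 = $182.
Checked against all permutations: $182 is optimal.
Car 85's own top request is Request R2 ($60), but forcing Car 85→Request R2 and reassigning the rest optimally gives only $171 — worse by 11.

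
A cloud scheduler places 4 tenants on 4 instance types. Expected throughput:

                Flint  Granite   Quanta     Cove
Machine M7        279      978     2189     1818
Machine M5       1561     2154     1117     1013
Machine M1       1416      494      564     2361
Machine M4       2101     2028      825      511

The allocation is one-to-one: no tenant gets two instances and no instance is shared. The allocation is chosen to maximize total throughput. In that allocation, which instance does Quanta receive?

Optimal: Flint→Machine M4 (2101 ops/s), Granite→Machine M5 (2154 ops/s), Quanta→Machine M7 (2189 ops/s), Cove→Machine M1 (2361 ops/s) — total 2101+2154+2189+2361 = 8805 ops/s.
Next-best assignment: Flint→Machine M5, Granite→Machine M4, Quanta→Machine M7, Cove→Machine M1 = 8139 ops/s.
Every other assignment is strictly worse.

Quanta receives Machine M7.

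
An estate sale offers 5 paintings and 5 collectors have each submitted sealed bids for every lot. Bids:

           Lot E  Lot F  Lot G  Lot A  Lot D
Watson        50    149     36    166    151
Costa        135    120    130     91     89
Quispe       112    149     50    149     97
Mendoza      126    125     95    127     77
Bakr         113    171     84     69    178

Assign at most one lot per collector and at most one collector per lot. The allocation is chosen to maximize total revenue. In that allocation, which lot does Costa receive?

Costa receives Lot G.

This is a one-to-one assignment (maximum-weight bipartite matching).
Optimal: Watson→Lot A ($166), Costa→Lot G ($130), Quispe→Lot F ($149), Mendoza→Lot E ($126), Bakr→Lot D ($178) — total 166+130+149+126+178 = $749.
Max-entry greedy (repeatedly take the single best remaining cell) gives $723, worse by 26.
Costa's own top lot is Lot E ($135), but forcing Costa→Lot E and reassigning the rest optimally gives only $723 — worse by 26.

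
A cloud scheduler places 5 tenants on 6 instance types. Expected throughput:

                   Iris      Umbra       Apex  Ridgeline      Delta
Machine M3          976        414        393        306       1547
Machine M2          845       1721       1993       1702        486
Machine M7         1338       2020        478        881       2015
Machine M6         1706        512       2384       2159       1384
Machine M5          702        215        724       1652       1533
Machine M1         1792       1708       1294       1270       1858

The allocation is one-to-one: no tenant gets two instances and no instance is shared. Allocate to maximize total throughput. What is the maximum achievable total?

Maximum total: 9564 ops/s

Optimal: Iris→Machine M1 (1792 ops/s), Umbra→Machine M2 (1721 ops/s), Apex→Machine M6 (2384 ops/s), Ridgeline→Machine M5 (1652 ops/s), Delta→Machine M7 (2015 ops/s) — total 1792+1721+2384+1652+2015 = 9564 ops/s.
Max-entry greedy (repeatedly take the single best remaining cell) gives 8940 ops/s, worse by 624.
Next-best assignment: Iris→Machine M1, Umbra→Machine M7, Apex→Machine M2, Ridgeline→Machine M6, Delta→Machine M3 = 9511 ops/s.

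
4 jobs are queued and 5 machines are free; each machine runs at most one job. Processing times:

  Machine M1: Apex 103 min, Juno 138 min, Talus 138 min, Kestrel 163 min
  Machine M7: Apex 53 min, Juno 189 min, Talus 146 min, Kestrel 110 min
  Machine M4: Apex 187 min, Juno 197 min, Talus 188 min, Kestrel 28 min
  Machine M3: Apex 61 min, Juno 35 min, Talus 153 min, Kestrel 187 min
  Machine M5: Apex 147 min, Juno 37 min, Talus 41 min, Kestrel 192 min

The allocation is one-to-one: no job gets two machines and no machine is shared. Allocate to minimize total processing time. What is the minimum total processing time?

Treat this as an assignment problem: match each job to one machine.
Optimal: Apex→Machine M7 (53 min), Juno→Machine M3 (35 min), Talus→Machine M5 (41 min), Kestrel→Machine M4 (28 min) — total 53+35+41+28 = 157 min.
Column-greedy (each machine in turn goes to its cheapest remaining job) gives 436 min, worse by 279.
Swapping Juno↔Kestrel (Juno→Machine M4 197 min, Kestrel→Machine M3 187 min) adds 321.

Minimum total: 157 min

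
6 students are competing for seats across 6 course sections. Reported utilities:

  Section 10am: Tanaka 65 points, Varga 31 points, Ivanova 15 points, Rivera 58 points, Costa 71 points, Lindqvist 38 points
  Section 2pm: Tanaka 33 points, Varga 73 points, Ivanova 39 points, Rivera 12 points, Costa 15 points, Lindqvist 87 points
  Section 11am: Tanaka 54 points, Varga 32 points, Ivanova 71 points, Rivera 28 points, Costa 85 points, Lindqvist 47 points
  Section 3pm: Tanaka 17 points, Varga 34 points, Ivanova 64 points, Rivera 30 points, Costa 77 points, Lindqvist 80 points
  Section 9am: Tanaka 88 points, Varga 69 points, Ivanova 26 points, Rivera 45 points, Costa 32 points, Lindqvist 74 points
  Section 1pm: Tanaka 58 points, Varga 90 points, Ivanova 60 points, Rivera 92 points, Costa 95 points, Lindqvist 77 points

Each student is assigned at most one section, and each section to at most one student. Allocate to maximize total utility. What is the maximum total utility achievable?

Maximum total: 475 points

This is a one-to-one assignment (maximum-weight bipartite matching).
Optimal: Tanaka→Section 9am (88 points), Varga→Section 2pm (73 points), Ivanova→Section 11am (71 points), Rivera→Section 1pm (92 points), Costa→Section 10am (71 points), Lindqvist→Section 3pm (80 points) — total 88+73+71+92+71+80 = 475 points.
Max-entry greedy (repeatedly take the single best remaining cell) gives 433 points, worse by 42.
Swapping Rivera↔Costa (Rivera→Section 10am 58 points, Costa→Section 1pm 95 points) loses 10.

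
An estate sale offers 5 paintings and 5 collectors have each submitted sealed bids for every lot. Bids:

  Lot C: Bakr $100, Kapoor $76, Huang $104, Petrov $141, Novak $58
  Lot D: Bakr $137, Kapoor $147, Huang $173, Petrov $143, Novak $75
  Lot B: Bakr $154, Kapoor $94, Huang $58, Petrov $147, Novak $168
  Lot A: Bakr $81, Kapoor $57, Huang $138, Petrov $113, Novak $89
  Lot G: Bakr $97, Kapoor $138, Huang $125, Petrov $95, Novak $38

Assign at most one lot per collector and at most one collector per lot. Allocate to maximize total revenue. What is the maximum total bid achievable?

Max total: $722

Optimal: Bakr→Lot D ($137), Kapoor→Lot G ($138), Huang→Lot A ($138), Petrov→Lot C ($141), Novak→Lot B ($168) — total 137+138+138+141+168 = $722.
Column-greedy (each lot in turn goes to its best remaining collector) gives $701, worse by 21.
Next-best assignment: Bakr→Lot A, Kapoor→Lot G, Huang→Lot D, Petrov→Lot C, Novak→Lot B = $701.
No other one-to-one assignment exceeds $722.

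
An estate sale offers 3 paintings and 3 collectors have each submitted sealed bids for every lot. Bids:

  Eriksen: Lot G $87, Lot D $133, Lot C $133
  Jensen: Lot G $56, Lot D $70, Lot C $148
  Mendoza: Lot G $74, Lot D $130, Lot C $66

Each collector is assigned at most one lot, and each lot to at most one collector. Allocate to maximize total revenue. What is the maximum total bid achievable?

Optimal: Eriksen→Lot G ($87), Jensen→Lot C ($148), Mendoza→Lot D ($130) — total 87+148+130 = $365.
Max-entry greedy (repeatedly take the single best remaining cell) gives $355, worse by 10.
Next-best assignment: Eriksen→Lot D, Jensen→Lot C, Mendoza→Lot G = $355.
Every other assignment is strictly worse.

Maximum total: $365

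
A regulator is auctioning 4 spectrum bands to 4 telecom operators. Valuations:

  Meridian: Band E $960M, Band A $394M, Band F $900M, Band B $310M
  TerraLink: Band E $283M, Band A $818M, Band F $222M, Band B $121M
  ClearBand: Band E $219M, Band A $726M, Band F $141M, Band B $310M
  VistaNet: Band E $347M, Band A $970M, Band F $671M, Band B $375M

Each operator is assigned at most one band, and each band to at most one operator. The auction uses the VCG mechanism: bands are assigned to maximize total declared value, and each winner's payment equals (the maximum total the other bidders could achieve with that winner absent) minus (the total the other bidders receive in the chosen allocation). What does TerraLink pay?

Efficient allocation: Meridian→Band E ($960M), TerraLink→Band A ($818M), ClearBand→Band B ($310M), VistaNet→Band F ($671M); total welfare W = $2759M.
TerraLink receives Band A at value $818M, so the others get W − 818 = $1941M.
Without TerraLink: best allocation of the remaining 3 bidders over all 4 bands is Meridian→Band E ($960M), ClearBand→Band A ($726M), VistaNet→Band F ($671M), total $2357M.
VCG payment = (others' best without TerraLink) − (others' welfare with TerraLink) = 2357 − 1941 = $416M.

TerraLink pays $416M.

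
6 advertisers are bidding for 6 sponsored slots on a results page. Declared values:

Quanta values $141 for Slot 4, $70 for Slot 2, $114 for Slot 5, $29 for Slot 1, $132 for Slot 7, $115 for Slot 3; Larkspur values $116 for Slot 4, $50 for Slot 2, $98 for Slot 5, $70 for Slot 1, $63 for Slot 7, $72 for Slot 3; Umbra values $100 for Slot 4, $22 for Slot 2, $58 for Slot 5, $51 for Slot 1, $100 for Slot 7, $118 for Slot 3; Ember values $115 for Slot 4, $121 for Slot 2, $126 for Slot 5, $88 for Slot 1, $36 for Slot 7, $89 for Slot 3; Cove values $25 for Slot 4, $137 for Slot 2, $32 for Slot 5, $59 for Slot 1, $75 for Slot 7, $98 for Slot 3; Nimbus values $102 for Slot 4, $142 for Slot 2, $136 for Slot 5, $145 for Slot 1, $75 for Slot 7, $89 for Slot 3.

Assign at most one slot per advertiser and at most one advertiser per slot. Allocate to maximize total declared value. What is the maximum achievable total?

This is the linear assignment problem.
Optimal: Quanta→Slot 7 ($132), Larkspur→Slot 4 ($116), Umbra→Slot 3 ($118), Ember→Slot 5 ($126), Cove→Slot 2 ($137), Nimbus→Slot 1 ($145) — total 132+116+118+126+137+145 = $774.
Next-best assignment: Quanta→Slot 7, Larkspur→Slot 5, Umbra→Slot 3, Ember→Slot 4, Cove→Slot 2, Nimbus→Slot 1 = $745.
Swapping Nimbus↔Cove (Nimbus→Slot 2 $142, Cove→Slot 1 $59) loses 81.

Max total: $774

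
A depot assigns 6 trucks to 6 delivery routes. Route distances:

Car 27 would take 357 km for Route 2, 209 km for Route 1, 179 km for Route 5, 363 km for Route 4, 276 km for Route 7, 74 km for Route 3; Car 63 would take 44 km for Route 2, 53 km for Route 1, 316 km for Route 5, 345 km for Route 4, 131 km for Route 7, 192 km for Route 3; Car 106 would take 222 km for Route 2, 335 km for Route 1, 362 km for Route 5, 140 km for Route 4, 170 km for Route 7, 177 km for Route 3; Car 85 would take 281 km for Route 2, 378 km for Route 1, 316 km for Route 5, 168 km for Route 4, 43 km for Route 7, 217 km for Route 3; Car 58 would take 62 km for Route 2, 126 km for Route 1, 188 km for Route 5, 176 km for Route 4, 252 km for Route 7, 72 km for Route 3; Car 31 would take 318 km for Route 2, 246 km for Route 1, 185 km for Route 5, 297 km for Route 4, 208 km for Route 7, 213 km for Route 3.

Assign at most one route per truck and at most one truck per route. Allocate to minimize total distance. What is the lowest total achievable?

Min total: 557 km

Optimal: Car 27→Route 3 (74 km), Car 63→Route 1 (53 km), Car 106→Route 4 (140 km), Car 85→Route 7 (43 km), Car 58→Route 2 (62 km), Car 31→Route 5 (185 km) — total 74+53+140+43+62+185 = 557 km.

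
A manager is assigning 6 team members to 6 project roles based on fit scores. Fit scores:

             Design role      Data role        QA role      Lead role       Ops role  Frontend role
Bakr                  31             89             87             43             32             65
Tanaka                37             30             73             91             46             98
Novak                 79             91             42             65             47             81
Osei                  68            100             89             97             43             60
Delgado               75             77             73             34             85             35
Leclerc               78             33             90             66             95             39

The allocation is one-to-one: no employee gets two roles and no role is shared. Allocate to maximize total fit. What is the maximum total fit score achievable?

This is a one-to-one assignment (maximum-weight bipartite matching).
Optimal: Bakr→QA role (87 pts), Tanaka→Frontend role (98 pts), Novak→Data role (91 pts), Osei→Lead role (97 pts), Delgado→Design role (75 pts), Leclerc→Ops role (95 pts) — total 87+98+91+97+75+95 = 543 pts.
Max-entry greedy (repeatedly take the single best remaining cell) gives 493 pts, worse by 50.
Swapping Delgado↔Osei (Delgado→Lead role 34 pts, Osei→Design role 68 pts) loses 70.

Maximum total: 543 pts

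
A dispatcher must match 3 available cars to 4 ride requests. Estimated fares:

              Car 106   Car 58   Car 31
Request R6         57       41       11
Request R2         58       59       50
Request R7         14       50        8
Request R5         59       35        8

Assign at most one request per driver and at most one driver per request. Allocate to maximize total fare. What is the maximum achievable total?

Max total: $159

Treat this as an assignment problem: match each driver to one request.
Optimal: Car 106→Request R5 ($59), Car 58→Request R7 ($50), Car 31→Request R2 ($50) — total 59+50+50 = $159.
Column-greedy (each request in turn goes to its best remaining driver) gives $124, worse by 35.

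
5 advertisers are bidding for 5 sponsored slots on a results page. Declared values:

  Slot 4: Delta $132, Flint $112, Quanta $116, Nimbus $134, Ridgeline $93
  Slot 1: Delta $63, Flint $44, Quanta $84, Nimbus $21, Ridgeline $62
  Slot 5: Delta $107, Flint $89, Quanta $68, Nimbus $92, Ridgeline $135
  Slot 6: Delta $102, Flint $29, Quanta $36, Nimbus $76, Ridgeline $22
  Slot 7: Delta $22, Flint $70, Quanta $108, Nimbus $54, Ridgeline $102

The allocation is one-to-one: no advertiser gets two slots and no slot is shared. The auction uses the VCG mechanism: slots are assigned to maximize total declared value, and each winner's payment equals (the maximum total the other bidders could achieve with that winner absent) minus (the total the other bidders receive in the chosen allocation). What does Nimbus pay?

Efficient allocation: Delta→Slot 6 ($102), Flint→Slot 7 ($70), Quanta→Slot 1 ($84), Nimbus→Slot 4 ($134), Ridgeline→Slot 5 ($135); total welfare W = $525.
Nimbus receives Slot 4 at value $134, so the others get W − 134 = $391.
Without Nimbus: best allocation of the remaining 4 bidders over all 5 slots is Delta→Slot 6 ($102), Flint→Slot 4 ($112), Quanta→Slot 7 ($108), Ridgeline→Slot 5 ($135), total $457.
VCG payment = (others' best without Nimbus) − (others' welfare with Nimbus) = 457 − 391 = $66.

Nimbus pays $66.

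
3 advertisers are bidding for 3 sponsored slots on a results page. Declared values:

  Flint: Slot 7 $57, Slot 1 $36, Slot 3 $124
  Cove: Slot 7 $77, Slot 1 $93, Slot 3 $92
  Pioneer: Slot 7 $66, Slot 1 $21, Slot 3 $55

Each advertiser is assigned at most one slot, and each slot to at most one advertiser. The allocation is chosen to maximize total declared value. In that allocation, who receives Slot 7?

Optimal: Flint→Slot 3 ($124), Cove→Slot 1 ($93), Pioneer→Slot 7 ($66) — total 124+93+66 = $283.
Column-greedy (each slot in turn goes to its best remaining advertiser) gives $168, worse by 115.

Pioneer receives Slot 7.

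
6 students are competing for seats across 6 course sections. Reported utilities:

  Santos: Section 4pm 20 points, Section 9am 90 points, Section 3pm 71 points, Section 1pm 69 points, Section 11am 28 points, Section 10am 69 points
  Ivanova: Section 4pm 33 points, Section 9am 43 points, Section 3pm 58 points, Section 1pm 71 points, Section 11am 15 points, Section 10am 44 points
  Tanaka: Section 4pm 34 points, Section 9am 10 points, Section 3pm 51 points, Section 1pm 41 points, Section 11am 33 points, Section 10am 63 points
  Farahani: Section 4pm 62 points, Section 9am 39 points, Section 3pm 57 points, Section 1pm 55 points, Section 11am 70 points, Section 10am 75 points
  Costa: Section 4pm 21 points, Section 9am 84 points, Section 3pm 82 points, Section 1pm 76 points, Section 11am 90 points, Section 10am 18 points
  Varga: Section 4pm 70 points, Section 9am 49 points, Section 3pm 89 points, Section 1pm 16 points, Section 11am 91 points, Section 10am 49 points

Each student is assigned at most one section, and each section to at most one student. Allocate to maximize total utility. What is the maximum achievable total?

Optimal: Santos→Section 9am (90 points), Ivanova→Section 1pm (71 points), Tanaka→Section 10am (63 points), Farahani→Section 4pm (62 points), Costa→Section 11am (90 points), Varga→Section 3pm (89 points) — total 90+71+63+62+90+89 = 465 points.
Row-greedy (each student in turn takes its best remaining section) gives 446 points, worse by 19.

Max total: 465 points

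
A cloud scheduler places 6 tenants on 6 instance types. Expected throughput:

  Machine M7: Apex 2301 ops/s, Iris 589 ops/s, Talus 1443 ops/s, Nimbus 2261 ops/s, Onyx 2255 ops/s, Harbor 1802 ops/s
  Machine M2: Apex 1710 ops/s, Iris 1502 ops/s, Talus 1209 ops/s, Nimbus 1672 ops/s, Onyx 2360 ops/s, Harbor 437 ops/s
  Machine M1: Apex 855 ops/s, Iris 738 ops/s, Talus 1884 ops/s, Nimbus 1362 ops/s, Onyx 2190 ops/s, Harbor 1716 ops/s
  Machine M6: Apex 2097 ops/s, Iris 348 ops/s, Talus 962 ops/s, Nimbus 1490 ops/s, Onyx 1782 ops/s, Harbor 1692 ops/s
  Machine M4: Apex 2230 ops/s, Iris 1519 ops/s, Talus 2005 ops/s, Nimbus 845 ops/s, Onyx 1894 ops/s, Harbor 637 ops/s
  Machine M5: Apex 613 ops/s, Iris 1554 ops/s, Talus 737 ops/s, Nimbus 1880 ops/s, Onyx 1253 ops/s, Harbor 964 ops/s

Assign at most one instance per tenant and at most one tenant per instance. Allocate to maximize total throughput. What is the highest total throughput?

This is a one-to-one assignment (maximum-weight bipartite matching).
Optimal: Apex→Machine M6 (2097 ops/s), Iris→Machine M5 (1554 ops/s), Talus→Machine M4 (2005 ops/s), Nimbus→Machine M7 (2261 ops/s), Onyx→Machine M2 (2360 ops/s), Harbor→Machine M1 (1716 ops/s) — total 2097+1554+2005+2261+2360+1716 = 11993 ops/s.
Row-greedy (each tenant in turn takes its best remaining instance) gives 11414 ops/s, worse by 579.
Next-best assignment: Apex→Machine M4, Iris→Machine M5, Talus→Machine M1, Nimbus→Machine M7, Onyx→Machine M2, Harbor→Machine M6 = 11981 ops/s.
Swapping Apex↔Onyx (Apex→Machine M2 1710 ops/s, Onyx→Machine M6 1782 ops/s) loses 965.
Every other assignment is strictly worse.

Max total: 11993 ops/s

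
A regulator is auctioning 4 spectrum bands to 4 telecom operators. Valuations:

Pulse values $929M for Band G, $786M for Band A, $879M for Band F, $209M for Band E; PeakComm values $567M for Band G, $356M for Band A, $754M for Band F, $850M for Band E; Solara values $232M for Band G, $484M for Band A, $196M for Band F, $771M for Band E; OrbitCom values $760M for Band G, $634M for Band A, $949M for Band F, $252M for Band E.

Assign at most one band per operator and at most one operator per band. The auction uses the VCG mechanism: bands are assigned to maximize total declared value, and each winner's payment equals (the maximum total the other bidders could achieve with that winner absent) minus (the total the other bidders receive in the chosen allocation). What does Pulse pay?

Pulse pays $4M.

Efficient allocation: Pulse→Band G ($929M), PeakComm→Band E ($850M), Solara→Band A ($484M), OrbitCom→Band F ($949M); total welfare W = $3212M.
Pulse receives Band G at value $929M, so the others get W − 929 = $2283M.
Without Pulse: best allocation of the remaining 3 bidders over all 4 bands is PeakComm→Band G ($567M), Solara→Band E ($771M), OrbitCom→Band F ($949M), total $2287M.
VCG payment = (others' best without Pulse) − (others' welfare with Pulse) = 2287 − 2283 = $4M.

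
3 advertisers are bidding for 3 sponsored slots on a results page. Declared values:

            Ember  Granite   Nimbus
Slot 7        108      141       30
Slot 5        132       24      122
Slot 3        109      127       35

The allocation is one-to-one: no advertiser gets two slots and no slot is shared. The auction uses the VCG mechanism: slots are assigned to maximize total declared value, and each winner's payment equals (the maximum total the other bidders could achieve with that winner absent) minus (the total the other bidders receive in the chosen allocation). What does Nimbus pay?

Nimbus pays $23.

Efficient allocation: Ember→Slot 3 ($109), Granite→Slot 7 ($141), Nimbus→Slot 5 ($122); total welfare W = $372.
Nimbus receives Slot 5 at value $122, so the others get W − 122 = $250.
Without Nimbus: best allocation of the remaining 2 bidders over all 3 slots is Ember→Slot 5 ($132), Granite→Slot 7 ($141), total $273.
VCG payment = (others' best without Nimbus) − (others' welfare with Nimbus) = 273 − 250 = $23.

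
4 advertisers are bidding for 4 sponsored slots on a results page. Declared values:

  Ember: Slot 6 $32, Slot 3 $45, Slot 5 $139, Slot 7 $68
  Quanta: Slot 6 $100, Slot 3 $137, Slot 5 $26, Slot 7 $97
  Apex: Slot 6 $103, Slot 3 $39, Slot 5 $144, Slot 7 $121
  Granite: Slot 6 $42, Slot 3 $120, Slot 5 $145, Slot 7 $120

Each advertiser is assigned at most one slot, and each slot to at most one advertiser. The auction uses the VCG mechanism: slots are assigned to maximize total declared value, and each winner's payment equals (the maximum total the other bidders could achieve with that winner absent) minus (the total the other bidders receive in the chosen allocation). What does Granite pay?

Efficient allocation: Ember→Slot 5 ($139), Quanta→Slot 3 ($137), Apex→Slot 6 ($103), Granite→Slot 7 ($120); total welfare W = $499.
Granite receives Slot 7 at value $120, so the others get W − 120 = $379.
Without Granite: best allocation of the remaining 3 bidders over all 4 slots is Ember→Slot 5 ($139), Quanta→Slot 3 ($137), Apex→Slot 7 ($121), total $397.
VCG payment = (others' best without Granite) − (others' welfare with Granite) = 397 − 379 = $18.

Granite pays $18.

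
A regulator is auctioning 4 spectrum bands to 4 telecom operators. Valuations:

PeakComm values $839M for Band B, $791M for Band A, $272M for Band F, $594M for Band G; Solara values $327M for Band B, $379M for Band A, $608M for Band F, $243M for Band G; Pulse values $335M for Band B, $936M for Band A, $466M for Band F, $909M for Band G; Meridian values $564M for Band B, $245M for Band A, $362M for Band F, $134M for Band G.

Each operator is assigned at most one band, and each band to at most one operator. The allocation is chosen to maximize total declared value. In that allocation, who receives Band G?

Pulse receives Band G.

This is a one-to-one assignment (maximum-weight bipartite matching).
Optimal: PeakComm→Band A ($791M), Solara→Band F ($608M), Pulse→Band G ($909M), Meridian→Band B ($564M) — total 791+608+909+564 = $2872M.
Swapping Pulse↔Meridian (Pulse→Band B $335M, Meridian→Band G $134M) loses 1004.
Pulse's own top band is Band A ($936M), but forcing Pulse→Band A and reassigning the rest optimally gives only $2702M — worse by 170.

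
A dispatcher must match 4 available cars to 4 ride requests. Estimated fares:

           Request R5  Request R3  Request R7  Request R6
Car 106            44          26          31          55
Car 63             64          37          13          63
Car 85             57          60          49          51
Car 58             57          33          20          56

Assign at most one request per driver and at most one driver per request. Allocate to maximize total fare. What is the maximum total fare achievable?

Maximum total: $211

This is a one-to-one assignment (maximum-weight bipartite matching).
Optimal: Car 106→Request R7 ($31), Car 63→Request R5 ($64), Car 85→Request R3 ($60), Car 58→Request R6 ($56) — total 31+64+60+56 = $211.
Row-greedy (each driver in turn takes its best remaining request) gives $199, worse by 12.
Checked against all permutations: $211 is optimal.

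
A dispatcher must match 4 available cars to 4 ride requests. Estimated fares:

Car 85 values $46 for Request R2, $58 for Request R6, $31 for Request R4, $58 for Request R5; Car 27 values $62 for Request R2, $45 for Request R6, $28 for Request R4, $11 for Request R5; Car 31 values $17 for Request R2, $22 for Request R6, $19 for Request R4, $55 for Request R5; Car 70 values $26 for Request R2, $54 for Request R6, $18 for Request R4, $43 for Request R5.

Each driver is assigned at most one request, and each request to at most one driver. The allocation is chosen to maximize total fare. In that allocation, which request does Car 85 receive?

Car 85 receives Request R4.

Optimal: Car 85→Request R4 ($31), Car 27→Request R2 ($62), Car 31→Request R5 ($55), Car 70→Request R6 ($54) — total 31+62+55+54 = $202.
Row-greedy (each driver in turn takes its best remaining request) gives $193, worse by 9.
Swapping Car 85↔Car 27 (Car 85→Request R2 $46, Car 27→Request R4 $28) loses 19.
Car 85's own top request is Request R6 ($58), but forcing Car 85→Request R6 and reassigning the rest optimally gives only $193 — worse by 9.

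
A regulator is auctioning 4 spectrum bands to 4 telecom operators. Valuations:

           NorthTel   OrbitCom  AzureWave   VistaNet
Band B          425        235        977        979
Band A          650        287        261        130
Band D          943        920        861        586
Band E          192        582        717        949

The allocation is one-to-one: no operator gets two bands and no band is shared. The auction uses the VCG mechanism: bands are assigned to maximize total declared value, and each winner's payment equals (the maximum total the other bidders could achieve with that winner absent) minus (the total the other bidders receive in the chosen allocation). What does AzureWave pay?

Efficient allocation: NorthTel→Band A ($650M), OrbitCom→Band D ($920M), AzureWave→Band B ($977M), VistaNet→Band E ($949M); total welfare W = $3496M.
AzureWave receives Band B at value $977M, so the others get W − 977 = $2519M.
Without AzureWave: best allocation of the remaining 3 bidders over all 4 bands is NorthTel→Band A ($650M), OrbitCom→Band D ($920M), VistaNet→Band B ($979M), total $2549M.
VCG payment = (others' best without AzureWave) − (others' welfare with AzureWave) = 2549 − 2519 = $30M.

AzureWave pays $30M.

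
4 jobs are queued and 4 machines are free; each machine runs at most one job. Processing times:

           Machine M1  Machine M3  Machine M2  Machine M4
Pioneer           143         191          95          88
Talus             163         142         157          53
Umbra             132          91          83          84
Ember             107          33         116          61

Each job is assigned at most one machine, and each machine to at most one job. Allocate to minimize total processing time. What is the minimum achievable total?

Min total: 312 min

Optimal: Pioneer→Machine M1 (143 min), Talus→Machine M4 (53 min), Umbra→Machine M2 (83 min), Ember→Machine M3 (33 min) — total 143+53+83+33 = 312 min.
Next-best assignment: Pioneer→Machine M2, Talus→Machine M4, Umbra→Machine M1, Ember→Machine M3 = 313 min.
Checked against all permutations: 312 min is optimal.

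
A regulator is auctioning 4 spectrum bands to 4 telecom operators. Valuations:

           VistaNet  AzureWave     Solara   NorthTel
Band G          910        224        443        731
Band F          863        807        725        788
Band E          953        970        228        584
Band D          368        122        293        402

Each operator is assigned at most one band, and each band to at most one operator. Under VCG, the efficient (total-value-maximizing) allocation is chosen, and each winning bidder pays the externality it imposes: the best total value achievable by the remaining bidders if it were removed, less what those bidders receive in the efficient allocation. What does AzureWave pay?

Efficient allocation: VistaNet→Band G ($910M), AzureWave→Band E ($970M), Solara→Band F ($725M), NorthTel→Band D ($402M); total welfare W = $3007M.
AzureWave receives Band E at value $970M, so the others get W − 970 = $2037M.
Without AzureWave: best allocation of the remaining 3 bidders over all 4 bands is VistaNet→Band E ($953M), Solara→Band F ($725M), NorthTel→Band G ($731M), total $2409M.
VCG payment = (others' best without AzureWave) − (others' welfare with AzureWave) = 2409 − 2037 = $372M.

AzureWave pays $372M.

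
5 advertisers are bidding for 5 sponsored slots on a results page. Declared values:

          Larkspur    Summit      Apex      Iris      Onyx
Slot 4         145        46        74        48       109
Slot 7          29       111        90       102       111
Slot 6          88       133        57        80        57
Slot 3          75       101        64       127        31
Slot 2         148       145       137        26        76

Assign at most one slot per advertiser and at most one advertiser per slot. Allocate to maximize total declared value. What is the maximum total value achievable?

Maximum total: $653

Optimal: Larkspur→Slot 4 ($145), Summit→Slot 6 ($133), Apex→Slot 2 ($137), Iris→Slot 3 ($127), Onyx→Slot 7 ($111) — total 145+133+137+127+111 = $653.
Every other assignment is strictly worse.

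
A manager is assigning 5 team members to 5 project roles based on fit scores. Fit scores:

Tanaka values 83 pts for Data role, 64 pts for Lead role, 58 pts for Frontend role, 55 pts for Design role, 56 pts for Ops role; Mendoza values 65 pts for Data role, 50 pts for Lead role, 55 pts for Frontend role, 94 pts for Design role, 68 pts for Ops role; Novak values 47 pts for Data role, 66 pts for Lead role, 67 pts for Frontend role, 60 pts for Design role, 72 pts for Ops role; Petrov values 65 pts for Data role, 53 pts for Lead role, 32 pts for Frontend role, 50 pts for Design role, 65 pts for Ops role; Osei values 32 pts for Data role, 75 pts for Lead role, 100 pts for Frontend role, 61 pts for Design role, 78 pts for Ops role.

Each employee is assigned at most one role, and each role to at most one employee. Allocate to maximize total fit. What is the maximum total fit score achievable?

Optimal: Tanaka→Data role (83 pts), Mendoza→Design role (94 pts), Novak→Lead role (66 pts), Petrov→Ops role (65 pts), Osei→Frontend role (100 pts) — total 83+94+66+65+100 = 408 pts.
Max-entry greedy (repeatedly take the single best remaining cell) gives 402 pts, worse by 6.
Next-best assignment: Tanaka→Data role, Mendoza→Design role, Novak→Ops role, Petrov→Lead role, Osei→Frontend role = 402 pts.
Swapping Osei↔Tanaka (Osei→Data role 32 pts, Tanaka→Frontend role 58 pts) loses 93.
Checked against all permutations: 408 pts is optimal.

Max total: 408 pts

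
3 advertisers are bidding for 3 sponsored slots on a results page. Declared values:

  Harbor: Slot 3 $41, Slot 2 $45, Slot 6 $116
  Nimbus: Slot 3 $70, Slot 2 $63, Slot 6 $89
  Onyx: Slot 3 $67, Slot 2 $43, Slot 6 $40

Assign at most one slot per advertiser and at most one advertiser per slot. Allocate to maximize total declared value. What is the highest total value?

Max total: $246

Treat this as an assignment problem: match each advertiser to one slot.
Optimal: Harbor→Slot 6 ($116), Nimbus→Slot 2 ($63), Onyx→Slot 3 ($67) — total 116+63+67 = $246.
Max-entry greedy (repeatedly take the single best remaining cell) gives $229, worse by 17.
Next-best assignment: Harbor→Slot 6, Nimbus→Slot 3, Onyx→Slot 2 = $229.
Swapping Onyx↔Nimbus (Onyx→Slot 2 $43, Nimbus→Slot 3 $70) loses 17.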